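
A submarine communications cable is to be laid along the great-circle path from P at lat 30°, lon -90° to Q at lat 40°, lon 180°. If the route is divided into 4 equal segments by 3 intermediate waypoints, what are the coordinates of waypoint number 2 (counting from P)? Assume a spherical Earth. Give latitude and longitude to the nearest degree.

≈ lat 45°, lon -131°

Write both endpoints as unit vectors p₁, p₂ with components (cos φ cos λ, cos φ sin λ, sin φ).
The central angle between the endpoints is δ = arccos(p₁·p₂) ≈ 1.244 rad (71.3°).
Interpolate at f = 2/4 with slerp weights a = sin((1−f)δ)/sin δ ≈ 0.615, b = sin(fδ)/sin δ ≈ 0.615.
p = a·p₁ + b·p₂ ≈ (-0.471, -0.533, 0.703); φ = arcsin(p_z) ≈ 44.67°, λ = atan2(p_y, p_x) ≈ -131.49°.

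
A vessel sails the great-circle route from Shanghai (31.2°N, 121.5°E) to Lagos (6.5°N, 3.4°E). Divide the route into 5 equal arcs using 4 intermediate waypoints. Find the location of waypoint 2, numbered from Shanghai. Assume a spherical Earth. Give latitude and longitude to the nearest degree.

Convert each endpoint to a unit vector on the sphere (x = cos φ cos λ, y = cos φ sin λ, z = sin φ).
The central angle between the endpoints is δ = arccos(p₁·p₂) ≈ 1.919 rad (110.0°).
Interpolate at f = 2/5 with slerp weights a = sin((1−f)δ)/sin δ ≈ 0.972, b = sin(fδ)/sin δ ≈ 0.739.
p = a·p₁ + b·p₂ ≈ (0.299, 0.752, 0.587); φ = arcsin(p_z) ≈ 35.95°, λ = atan2(p_y, p_x) ≈ 68.35°.

≈ 36°N, 68°E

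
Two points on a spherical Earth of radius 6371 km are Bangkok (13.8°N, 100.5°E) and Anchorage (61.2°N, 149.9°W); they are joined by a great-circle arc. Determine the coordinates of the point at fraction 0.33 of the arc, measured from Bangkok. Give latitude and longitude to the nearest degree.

The haversine formula gives a central angle δ ≈ 1.519 rad (87.0°) between the endpoints.
Interpolate at f = 0.33 with slerp weights a = sin((1−f)δ)/sin δ ≈ 0.852, b = sin(fδ)/sin δ ≈ 0.481.
p = a·p₁ + b·p₂ ≈ (-0.351, 0.697, 0.625); φ = arcsin(p_z) ≈ 38.67°, λ = atan2(p_y, p_x) ≈ 116.74°.

≈ 39°N, 117°E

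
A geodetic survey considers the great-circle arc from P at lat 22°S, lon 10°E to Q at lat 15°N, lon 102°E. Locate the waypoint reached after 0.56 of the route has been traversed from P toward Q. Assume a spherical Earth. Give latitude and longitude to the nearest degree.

≈ lat 3°S, lon 63°E

Convert each endpoint to a unit vector on the sphere (x = cos φ cos λ, y = cos φ sin λ, z = sin φ).
The central angle between the endpoints is δ = arccos(p₁·p₂) ≈ 1.699 rad (97.4°).
Interpolate at f = 0.56 with slerp weights a = sin((1−f)δ)/sin δ ≈ 0.686, b = sin(fδ)/sin δ ≈ 0.821.
p = a·p₁ + b·p₂ ≈ (0.461, 0.886, -0.044); φ = arcsin(p_z) ≈ -2.54°, λ = atan2(p_y, p_x) ≈ 62.51°.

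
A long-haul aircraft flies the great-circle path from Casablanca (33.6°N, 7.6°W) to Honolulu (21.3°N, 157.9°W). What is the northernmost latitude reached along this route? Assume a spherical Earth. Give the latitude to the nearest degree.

The great circle lies in the plane with unit normal n̂ = (p₁ × p₂)/|p₁ × p₂|.
Here n̂_z ≈ -0.436; the vertex latitude is φ_max = arccos|n̂_z| ≈ 64.1°.
Check via Clairaut: cos φ_max = |cos φ₁| · sin C = cos(33.6°)·sin(31.6°) ≈ 0.436, again giving ≈ 64.1°.

≈ 64°N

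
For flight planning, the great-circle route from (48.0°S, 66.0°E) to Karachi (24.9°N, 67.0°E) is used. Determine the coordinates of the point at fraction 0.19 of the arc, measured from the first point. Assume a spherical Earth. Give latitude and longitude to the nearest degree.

≈ (34°S, 66°E)

The haversine formula gives a central angle δ ≈ 1.272 rad (72.9°) between the endpoints.
Interpolate at f = 0.19 with slerp weights a = sin((1−f)δ)/sin δ ≈ 0.897, b = sin(fδ)/sin δ ≈ 0.250.
p = a·p₁ + b·p₂ ≈ (0.333, 0.758, -0.561); φ = arcsin(p_z) ≈ -34.15°, λ = atan2(p_y, p_x) ≈ 66.27°.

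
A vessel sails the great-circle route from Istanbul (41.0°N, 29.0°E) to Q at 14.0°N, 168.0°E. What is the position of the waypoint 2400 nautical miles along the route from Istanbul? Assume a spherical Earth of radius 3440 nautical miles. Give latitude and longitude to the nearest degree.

Write both endpoints as unit vectors p₁, p₂ with components (cos φ cos λ, cos φ sin λ, sin φ).
The central angle between the endpoints is δ = arccos(p₁·p₂) ≈ 1.976 rad (113.2°). The total great-circle distance is δ·R ≈ 1.976 × 3440 ≈ 6796 nmi, so the target fraction is f = 2400/6796 ≈ 0.353.
Interpolate at f ≈ 0.353 with slerp weights a = sin((1−f)δ)/sin δ ≈ 1.042, b = sin(fδ)/sin δ ≈ 0.699.
p = a·p₁ + b·p₂ ≈ (0.024, 0.522, 0.853); φ = arcsin(p_z) ≈ 58.49°, λ = atan2(p_y, p_x) ≈ 87.34°.

≈ 58°N, 87°E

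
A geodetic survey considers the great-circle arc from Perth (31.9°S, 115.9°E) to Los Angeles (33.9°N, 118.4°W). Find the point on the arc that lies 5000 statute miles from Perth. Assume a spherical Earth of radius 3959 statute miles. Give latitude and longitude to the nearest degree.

≈ (5°N, 179°W)

Convert each endpoint to a unit vector on the sphere (x = cos φ cos λ, y = cos φ sin λ, z = sin φ).
The central angle between the endpoints is δ = arccos(p₁·p₂) ≈ 2.355 rad (134.9°). The total great-circle distance is δ·R ≈ 2.355 × 3959 ≈ 9322 mi, so the target fraction is f = 5000/9322 ≈ 0.536.
Interpolate at f ≈ 0.536 with slerp weights a = sin((1−f)δ)/sin δ ≈ 1.253, b = sin(fδ)/sin δ ≈ 1.345.
p = a·p₁ + b·p₂ ≈ (-0.996, -0.026, 0.088); φ = arcsin(p_z) ≈ 5.07°, λ = atan2(p_y, p_x) ≈ -178.53°.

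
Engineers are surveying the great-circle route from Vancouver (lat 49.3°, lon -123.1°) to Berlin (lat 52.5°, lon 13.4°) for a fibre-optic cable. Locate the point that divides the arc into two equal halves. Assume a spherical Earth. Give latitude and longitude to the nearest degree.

From cos δ = sin φ₁ sin φ₂ + cos φ₁ cos φ₂ cos Δλ, the central angle is δ ≈ 1.252 rad (71.7°).
Interpolate at f = 1/2 with slerp weights a = sin((1−f)δ)/sin δ ≈ 0.617, b = sin(fδ)/sin δ ≈ 0.617.
p = a·p₁ + b·p₂ ≈ (0.146, -0.250, 0.957); φ = arcsin(p_z) ≈ 73.18°, λ = atan2(p_y, p_x) ≈ -59.77°.

≈ lat 73°, lon -60°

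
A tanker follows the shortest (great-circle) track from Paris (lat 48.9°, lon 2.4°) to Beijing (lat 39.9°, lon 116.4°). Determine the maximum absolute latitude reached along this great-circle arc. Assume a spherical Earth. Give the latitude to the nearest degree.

≈ 61°

The great circle lies in the plane with unit normal n̂ = (p₁ × p₂)/|p₁ × p₂|.
Here n̂_z ≈ +0.480; the vertex latitude is φ_max = arccos|n̂_z| ≈ 61.3°.
Check via Clairaut: cos φ_max = |cos φ₁| · sin C = cos(48.9°)·sin(46.9°) ≈ 0.480, again giving ≈ 61.3°.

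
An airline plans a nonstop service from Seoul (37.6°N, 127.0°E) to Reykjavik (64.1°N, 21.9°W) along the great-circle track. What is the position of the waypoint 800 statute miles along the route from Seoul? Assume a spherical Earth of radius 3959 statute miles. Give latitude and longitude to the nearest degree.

Convert each endpoint to a unit vector on the sphere (x = cos φ cos λ, y = cos φ sin λ, z = sin φ).
The central angle between the endpoints is δ = arccos(p₁·p₂) ≈ 1.316 rad (75.4°). The total great-circle distance is δ·R ≈ 1.316 × 3959 ≈ 5208 mi, so the target fraction is f = 800/5208 ≈ 0.154.
Interpolate at f ≈ 0.154 with slerp weights a = sin((1−f)δ)/sin δ ≈ 0.927, b = sin(fδ)/sin δ ≈ 0.207.
p = a·p₁ + b·p₂ ≈ (-0.358, 0.553, 0.752); φ = arcsin(p_z) ≈ 48.80°, λ = atan2(p_y, p_x) ≈ 122.93°.

≈ 49°N, 123°E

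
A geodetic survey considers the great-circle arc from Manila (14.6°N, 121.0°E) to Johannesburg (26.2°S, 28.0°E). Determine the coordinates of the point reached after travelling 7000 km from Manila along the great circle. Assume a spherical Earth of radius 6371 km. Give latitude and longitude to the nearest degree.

From cos δ = sin φ₁ sin φ₂ + cos φ₁ cos φ₂ cos Δλ, the central angle is δ ≈ 1.728 rad (99.0°). The total great-circle distance is δ·R ≈ 1.728 × 6371 ≈ 11010 km, so the target fraction is f = 7000/11010 ≈ 0.636.
Interpolate at f ≈ 0.636 with slerp weights a = sin((1−f)δ)/sin δ ≈ 0.596, b = sin(fδ)/sin δ ≈ 0.902.
p = a·p₁ + b·p₂ ≈ (0.417, 0.874, -0.248); φ = arcsin(p_z) ≈ -14.35°, λ = atan2(p_y, p_x) ≈ 64.48°.

≈ (14°S, 64°E)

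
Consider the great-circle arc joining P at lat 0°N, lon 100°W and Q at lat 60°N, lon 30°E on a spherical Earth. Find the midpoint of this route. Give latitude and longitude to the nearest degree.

Write both endpoints as unit vectors p₁, p₂ with components (cos φ cos λ, cos φ sin λ, sin φ).
The central angle between the endpoints is δ = arccos(p₁·p₂) ≈ 1.898 rad (108.7°).
Interpolate at f = 1/2 with slerp weights a = sin((1−f)δ)/sin δ ≈ 0.858, b = sin(fδ)/sin δ ≈ 0.858.
p = a·p₁ + b·p₂ ≈ (0.223, -0.631, 0.743); φ = arcsin(p_z) ≈ 48.02°, λ = atan2(p_y, p_x) ≈ -70.56°.

≈ lat 48°N, lon 71°W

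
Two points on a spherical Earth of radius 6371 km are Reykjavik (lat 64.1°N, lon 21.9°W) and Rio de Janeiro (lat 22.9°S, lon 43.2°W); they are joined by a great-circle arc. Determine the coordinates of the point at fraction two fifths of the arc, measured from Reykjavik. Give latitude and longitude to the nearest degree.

From cos δ = sin φ₁ sin φ₂ + cos φ₁ cos φ₂ cos Δλ, the central angle is δ ≈ 1.546 rad (88.6°).
Interpolate at f = 2/5 with slerp weights a = sin((1−f)δ)/sin δ ≈ 0.800, b = sin(fδ)/sin δ ≈ 0.580.
p = a·p₁ + b·p₂ ≈ (0.714, -0.496, 0.494); φ = arcsin(p_z) ≈ 29.63°, λ = atan2(p_y, p_x) ≈ -34.80°.

≈ lat 30°N, lon 35°W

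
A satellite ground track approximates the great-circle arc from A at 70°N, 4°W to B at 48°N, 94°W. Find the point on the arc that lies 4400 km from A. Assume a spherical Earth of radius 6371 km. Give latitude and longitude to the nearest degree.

≈ 53°N, 89°W

The haversine formula gives a central angle δ ≈ 0.798 rad (45.7°) between the endpoints. The total great-circle distance is δ·R ≈ 0.798 × 6371 ≈ 5082 km, so the target fraction is f = 4400/5082 ≈ 0.866.
Interpolate at f ≈ 0.866 with slerp weights a = sin((1−f)δ)/sin δ ≈ 0.149, b = sin(fδ)/sin δ ≈ 0.890.
p = a·p₁ + b·p₂ ≈ (0.009, -0.598, 0.802); φ = arcsin(p_z) ≈ 53.30°, λ = atan2(p_y, p_x) ≈ -89.10°.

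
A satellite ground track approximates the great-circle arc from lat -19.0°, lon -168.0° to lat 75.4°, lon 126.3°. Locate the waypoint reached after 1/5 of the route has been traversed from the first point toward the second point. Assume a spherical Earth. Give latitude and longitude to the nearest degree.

≈ lat 1°, lon -173°

The haversine formula gives a central angle δ ≈ 1.790 rad (102.5°) between the endpoints.
Interpolate at f = 1/5 with slerp weights a = sin((1−f)δ)/sin δ ≈ 1.014, b = sin(fδ)/sin δ ≈ 0.359.
p = a·p₁ + b·p₂ ≈ (-0.992, -0.127, 0.017); φ = arcsin(p_z) ≈ 0.97°, λ = atan2(p_y, p_x) ≈ -172.73°.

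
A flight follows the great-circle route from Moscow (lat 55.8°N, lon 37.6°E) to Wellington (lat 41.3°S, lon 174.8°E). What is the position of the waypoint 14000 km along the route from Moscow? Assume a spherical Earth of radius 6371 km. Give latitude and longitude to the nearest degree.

≈ lat 24°S, lon 156°E

Write both endpoints as unit vectors p₁, p₂ with components (cos φ cos λ, cos φ sin λ, sin φ).
The central angle between the endpoints is δ = arccos(p₁·p₂) ≈ 2.598 rad (148.8°). The total great-circle distance is δ·R ≈ 2.598 × 6371 ≈ 16550 km, so the target fraction is f = 14000/16550 ≈ 0.846.
Interpolate at f ≈ 0.846 with slerp weights a = sin((1−f)δ)/sin δ ≈ 0.753, b = sin(fδ)/sin δ ≈ 1.565.
p = a·p₁ + b·p₂ ≈ (-0.836, 0.365, -0.410); φ = arcsin(p_z) ≈ -24.22°, λ = atan2(p_y, p_x) ≈ 156.42°.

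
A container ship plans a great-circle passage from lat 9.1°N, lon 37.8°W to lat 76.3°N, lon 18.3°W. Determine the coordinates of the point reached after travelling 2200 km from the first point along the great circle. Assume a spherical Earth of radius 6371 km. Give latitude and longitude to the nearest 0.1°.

≈ lat 28.8°N, lon 35.9°W

From cos δ = sin φ₁ sin φ₂ + cos φ₁ cos φ₂ cos Δλ, the central angle is δ ≈ 1.187 rad (68.0°). The total great-circle distance is δ·R ≈ 1.187 × 6371 ≈ 7565 km, so the target fraction is f = 2200/7565 ≈ 0.291.
Interpolate at f ≈ 0.291 with slerp weights a = sin((1−f)δ)/sin δ ≈ 0.804, b = sin(fδ)/sin δ ≈ 0.365.
p = a·p₁ + b·p₂ ≈ (0.710, -0.514, 0.482); φ = arcsin(p_z) ≈ 28.81°, λ = atan2(p_y, p_x) ≈ -35.91°.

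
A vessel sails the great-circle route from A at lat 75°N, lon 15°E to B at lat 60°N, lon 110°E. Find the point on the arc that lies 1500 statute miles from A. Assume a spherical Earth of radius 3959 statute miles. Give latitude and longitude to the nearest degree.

≈ lat 70°N, lon 93°E

From cos δ = sin φ₁ sin φ₂ + cos φ₁ cos φ₂ cos Δλ, the central angle is δ ≈ 0.600 rad (34.4°). The total great-circle distance is δ·R ≈ 0.600 × 3959 ≈ 2376 mi, so the target fraction is f = 1500/2376 ≈ 0.631.
Interpolate at f ≈ 0.631 with slerp weights a = sin((1−f)δ)/sin δ ≈ 0.389, b = sin(fδ)/sin δ ≈ 0.655.
p = a·p₁ + b·p₂ ≈ (-0.015, 0.334, 0.943); φ = arcsin(p_z) ≈ 70.48°, λ = atan2(p_y, p_x) ≈ 92.55°.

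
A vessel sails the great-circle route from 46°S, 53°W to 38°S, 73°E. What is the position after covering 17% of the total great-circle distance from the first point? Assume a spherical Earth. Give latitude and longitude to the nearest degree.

≈ 56°S, 37°W

Convert each endpoint to a unit vector on the sphere (x = cos φ cos λ, y = cos φ sin λ, z = sin φ).
The central angle between the endpoints is δ = arccos(p₁·p₂) ≈ 1.449 rad (83.0°).
Interpolate at f = 0.17 with slerp weights a = sin((1−f)δ)/sin δ ≈ 0.940, b = sin(fδ)/sin δ ≈ 0.246.
p = a·p₁ + b·p₂ ≈ (0.450, -0.336, -0.827); φ = arcsin(p_z) ≈ -55.84°, λ = atan2(p_y, p_x) ≈ -36.80°.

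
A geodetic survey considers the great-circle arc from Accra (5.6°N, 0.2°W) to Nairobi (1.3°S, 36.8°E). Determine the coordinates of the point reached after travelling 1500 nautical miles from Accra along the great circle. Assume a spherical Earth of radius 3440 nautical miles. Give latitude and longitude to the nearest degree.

Write both endpoints as unit vectors p₁, p₂ with components (cos φ cos λ, cos φ sin λ, sin φ).
The central angle between the endpoints is δ = arccos(p₁·p₂) ≈ 0.656 rad (37.6°). The total great-circle distance is δ·R ≈ 0.656 × 3440 ≈ 2257 nmi, so the target fraction is f = 1500/2257 ≈ 0.665.
Interpolate at f ≈ 0.665 with slerp weights a = sin((1−f)δ)/sin δ ≈ 0.358, b = sin(fδ)/sin δ ≈ 0.692.
p = a·p₁ + b·p₂ ≈ (0.910, 0.413, 0.019); φ = arcsin(p_z) ≈ 1.10°, λ = atan2(p_y, p_x) ≈ 24.42°.

≈ 1°N, 24°E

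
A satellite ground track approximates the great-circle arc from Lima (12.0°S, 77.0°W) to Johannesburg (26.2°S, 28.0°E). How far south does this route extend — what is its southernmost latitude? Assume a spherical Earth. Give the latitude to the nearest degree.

≈ 31°S

The great circle lies in the plane with unit normal n̂ = (p₁ × p₂)/|p₁ × p₂|.
Here n̂_z ≈ +0.856; the vertex latitude is φ_max = arccos|n̂_z| ≈ 31.2°.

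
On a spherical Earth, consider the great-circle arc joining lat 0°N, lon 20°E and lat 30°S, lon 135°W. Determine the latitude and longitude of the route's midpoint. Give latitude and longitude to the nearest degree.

≈ lat 50°S, lon 40°W

Convert each endpoint to a unit vector on the sphere (x = cos φ cos λ, y = cos φ sin λ, z = sin φ).
The central angle between the endpoints is δ = arccos(p₁·p₂) ≈ 2.473 rad (141.7°).
Interpolate at f = 1/2 with slerp weights a = sin((1−f)δ)/sin δ ≈ 1.525, b = sin(fδ)/sin δ ≈ 1.525.
p = a·p₁ + b·p₂ ≈ (0.499, -0.412, -0.762); φ = arcsin(p_z) ≈ -49.67°, λ = atan2(p_y, p_x) ≈ -39.56°.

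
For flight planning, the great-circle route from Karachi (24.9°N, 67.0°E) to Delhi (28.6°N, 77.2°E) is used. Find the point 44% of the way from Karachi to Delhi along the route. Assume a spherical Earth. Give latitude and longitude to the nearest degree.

Write both endpoints as unit vectors p₁, p₂ with components (cos φ cos λ, cos φ sin λ, sin φ).
The central angle between the endpoints is δ = arccos(p₁·p₂) ≈ 0.172 rad (9.8°).
Interpolate at f = 0.44 with slerp weights a = sin((1−f)δ)/sin δ ≈ 0.562, b = sin(fδ)/sin δ ≈ 0.442.
p = a·p₁ + b·p₂ ≈ (0.285, 0.847, 0.448); φ = arcsin(p_z) ≈ 26.62°, λ = atan2(p_y, p_x) ≈ 71.41°.

≈ (27°N, 71°E)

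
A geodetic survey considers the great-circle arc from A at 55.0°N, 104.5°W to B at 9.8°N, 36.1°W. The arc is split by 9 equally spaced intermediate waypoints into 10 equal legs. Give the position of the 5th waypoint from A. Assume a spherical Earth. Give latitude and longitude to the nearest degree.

From cos δ = sin φ₁ sin φ₂ + cos φ₁ cos φ₂ cos Δλ, the central angle is δ ≈ 1.216 rad (69.7°).
Interpolate at f = 5/10 with slerp weights a = sin((1−f)δ)/sin δ ≈ 0.609, b = sin(fδ)/sin δ ≈ 0.609.
p = a·p₁ + b·p₂ ≈ (0.398, -0.692, 0.603); φ = arcsin(p_z) ≈ 37.06°, λ = atan2(p_y, p_x) ≈ -60.12°.

≈ 37°N, 60°W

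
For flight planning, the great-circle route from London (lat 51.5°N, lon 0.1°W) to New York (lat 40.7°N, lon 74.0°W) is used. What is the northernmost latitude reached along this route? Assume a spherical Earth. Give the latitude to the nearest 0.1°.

≈ 53.8°N

The great circle lies in the plane with unit normal n̂ = (p₁ × p₂)/|p₁ × p₂|.
Here n̂_z ≈ -0.591; the vertex latitude is φ_max = arccos|n̂_z| ≈ 53.8°.
Check via Clairaut: cos φ_max = |cos φ₁| · sin C = cos(51.5°)·sin(71.7°) ≈ 0.591, again giving ≈ 53.8°.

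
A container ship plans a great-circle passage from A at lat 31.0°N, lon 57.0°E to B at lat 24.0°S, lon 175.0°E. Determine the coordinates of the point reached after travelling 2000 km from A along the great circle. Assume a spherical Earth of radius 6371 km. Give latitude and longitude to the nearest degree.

≈ lat 27°N, lon 77°E

Write both endpoints as unit vectors p₁, p₂ with components (cos φ cos λ, cos φ sin λ, sin φ).
The central angle between the endpoints is δ = arccos(p₁·p₂) ≈ 2.186 rad (125.2°). The total great-circle distance is δ·R ≈ 2.186 × 6371 ≈ 13927 km, so the target fraction is f = 2000/13927 ≈ 0.144.
Interpolate at f ≈ 0.144 with slerp weights a = sin((1−f)δ)/sin δ ≈ 1.169, b = sin(fδ)/sin δ ≈ 0.378.
p = a·p₁ + b·p₂ ≈ (0.202, 0.871, 0.448); φ = arcsin(p_z) ≈ 26.65°, λ = atan2(p_y, p_x) ≈ 76.95°.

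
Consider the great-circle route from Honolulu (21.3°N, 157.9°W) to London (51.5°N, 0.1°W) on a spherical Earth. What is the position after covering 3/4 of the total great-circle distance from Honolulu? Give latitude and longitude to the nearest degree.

≈ (73°N, 34°W)

Convert each endpoint to a unit vector on the sphere (x = cos φ cos λ, y = cos φ sin λ, z = sin φ).
The central angle between the endpoints is δ = arccos(p₁·p₂) ≈ 1.826 rad (104.6°).
Interpolate at f = 3/4 with slerp weights a = sin((1−f)δ)/sin δ ≈ 0.456, b = sin(fδ)/sin δ ≈ 1.013.
p = a·p₁ + b·p₂ ≈ (0.237, -0.161, 0.958); φ = arcsin(p_z) ≈ 73.35°, λ = atan2(p_y, p_x) ≈ -34.15°.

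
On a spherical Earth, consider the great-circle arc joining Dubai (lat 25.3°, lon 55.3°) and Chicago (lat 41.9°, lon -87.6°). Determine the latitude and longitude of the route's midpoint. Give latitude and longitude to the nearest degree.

Convert each endpoint to a unit vector on the sphere (x = cos φ cos λ, y = cos φ sin λ, z = sin φ).
The central angle between the endpoints is δ = arccos(p₁·p₂) ≈ 1.825 rad (104.6°).
Interpolate at f = 1/2 with slerp weights a = sin((1−f)δ)/sin δ ≈ 0.817, b = sin(fδ)/sin δ ≈ 0.817.
p = a·p₁ + b·p₂ ≈ (0.446, -0.000, 0.895); φ = arcsin(p_z) ≈ 63.51°, λ = atan2(p_y, p_x) ≈ -0.04°.

≈ lat 64°, lon 0°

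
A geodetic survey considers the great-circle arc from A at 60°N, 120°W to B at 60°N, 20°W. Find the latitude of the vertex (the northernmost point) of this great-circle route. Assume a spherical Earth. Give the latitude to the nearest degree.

The great circle lies in the plane with unit normal n̂ = (p₁ × p₂)/|p₁ × p₂|.
Here n̂_z ≈ +0.348; the vertex latitude is φ_max = arccos|n̂_z| ≈ 69.6°.
Check via Clairaut: cos φ_max = |cos φ₁| · sin C = cos(60.0°)·sin(44.1°) ≈ 0.348, again giving ≈ 69.6°.

≈ 70°N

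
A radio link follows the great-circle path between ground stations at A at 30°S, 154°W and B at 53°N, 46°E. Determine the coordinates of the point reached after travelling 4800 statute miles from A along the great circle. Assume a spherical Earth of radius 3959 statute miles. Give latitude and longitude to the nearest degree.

≈ 33°N, 176°E

From cos δ = sin φ₁ sin φ₂ + cos φ₁ cos φ₂ cos Δλ, the central angle is δ ≈ 2.666 rad (152.8°). The total great-circle distance is δ·R ≈ 2.666 × 3959 ≈ 10555 mi, so the target fraction is f = 4800/10555 ≈ 0.455.
Interpolate at f ≈ 0.455 with slerp weights a = sin((1−f)δ)/sin δ ≈ 2.170, b = sin(fδ)/sin δ ≈ 2.046.
p = a·p₁ + b·p₂ ≈ (-0.834, 0.062, 0.549); φ = arcsin(p_z) ≈ 33.30°, λ = atan2(p_y, p_x) ≈ 175.75°.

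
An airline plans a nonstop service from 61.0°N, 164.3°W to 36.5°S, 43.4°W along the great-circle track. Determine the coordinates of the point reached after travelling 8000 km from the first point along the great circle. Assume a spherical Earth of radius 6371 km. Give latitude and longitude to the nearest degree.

From cos δ = sin φ₁ sin φ₂ + cos φ₁ cos φ₂ cos Δλ, the central angle is δ ≈ 2.375 rad (136.1°). The total great-circle distance is δ·R ≈ 2.375 × 6371 ≈ 15132 km, so the target fraction is f = 8000/15132 ≈ 0.529.
Interpolate at f ≈ 0.529 with slerp weights a = sin((1−f)δ)/sin δ ≈ 1.297, b = sin(fδ)/sin δ ≈ 1.371.
p = a·p₁ + b·p₂ ≈ (0.195, -0.927, 0.319); φ = arcsin(p_z) ≈ 18.62°, λ = atan2(p_y, p_x) ≈ -78.12°.

≈ 19°N, 78°W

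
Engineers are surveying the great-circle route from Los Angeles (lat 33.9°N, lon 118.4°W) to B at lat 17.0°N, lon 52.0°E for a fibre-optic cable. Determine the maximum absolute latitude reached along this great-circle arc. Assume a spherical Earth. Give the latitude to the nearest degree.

The great circle lies in the plane with unit normal n̂ = (p₁ × p₂)/|p₁ × p₂|.
Here n̂_z ≈ +0.169; the vertex latitude is φ_max = arccos|n̂_z| ≈ 80.3°.
Check via Clairaut: cos φ_max = |cos φ₁| · sin C = cos(33.9°)·sin(11.7°) ≈ 0.169, again giving ≈ 80.3°.

≈ 80°N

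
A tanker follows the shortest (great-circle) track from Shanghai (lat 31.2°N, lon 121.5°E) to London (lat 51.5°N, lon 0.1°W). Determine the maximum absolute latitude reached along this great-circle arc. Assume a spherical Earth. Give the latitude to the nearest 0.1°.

≈ 62.8°N

The great circle lies in the plane with unit normal n̂ = (p₁ × p₂)/|p₁ × p₂|.
Here n̂_z ≈ -0.457; the vertex latitude is φ_max = arccos|n̂_z| ≈ 62.8°.
Check via Clairaut: cos φ_max = |cos φ₁| · sin C = cos(31.2°)·sin(32.3°) ≈ 0.457, again giving ≈ 62.8°.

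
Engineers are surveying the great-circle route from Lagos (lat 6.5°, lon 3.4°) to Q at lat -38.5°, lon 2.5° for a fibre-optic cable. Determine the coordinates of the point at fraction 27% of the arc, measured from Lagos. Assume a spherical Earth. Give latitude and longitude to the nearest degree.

≈ lat -6°, lon 3°

Write both endpoints as unit vectors p₁, p₂ with components (cos φ cos λ, cos φ sin λ, sin φ).
The central angle between the endpoints is δ = arccos(p₁·p₂) ≈ 0.786 rad (45.0°).
Interpolate at f = 0.27 with slerp weights a = sin((1−f)δ)/sin δ ≈ 0.767, b = sin(fδ)/sin δ ≈ 0.298.
p = a·p₁ + b·p₂ ≈ (0.994, 0.055, -0.098); φ = arcsin(p_z) ≈ -5.65°, λ = atan2(p_y, p_x) ≈ 3.19°.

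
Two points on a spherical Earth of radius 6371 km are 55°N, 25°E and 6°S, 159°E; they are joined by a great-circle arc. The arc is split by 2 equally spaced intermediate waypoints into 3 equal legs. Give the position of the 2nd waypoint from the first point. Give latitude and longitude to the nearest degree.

Convert each endpoint to a unit vector on the sphere (x = cos φ cos λ, y = cos φ sin λ, z = sin φ).
The central angle between the endpoints is δ = arccos(p₁·p₂) ≈ 2.074 rad (118.8°).
Interpolate at f = 2/3 with slerp weights a = sin((1−f)δ)/sin δ ≈ 0.727, b = sin(fδ)/sin δ ≈ 1.121.
p = a·p₁ + b·p₂ ≈ (-0.663, 0.576, 0.479); φ = arcsin(p_z) ≈ 28.60°, λ = atan2(p_y, p_x) ≈ 139.01°.

≈ 29°N, 139°E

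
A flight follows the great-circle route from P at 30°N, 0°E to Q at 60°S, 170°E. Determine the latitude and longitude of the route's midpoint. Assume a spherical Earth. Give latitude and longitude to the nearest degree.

Convert each endpoint to a unit vector on the sphere (x = cos φ cos λ, y = cos φ sin λ, z = sin φ).
The central angle between the endpoints is δ = arccos(p₁·p₂) ≈ 2.605 rad (149.3°).
Interpolate at f = 1/2 with slerp weights a = sin((1−f)δ)/sin δ ≈ 1.886, b = sin(fδ)/sin δ ≈ 1.886.
p = a·p₁ + b·p₂ ≈ (0.705, 0.164, -0.690); φ = arcsin(p_z) ≈ -43.66°, λ = atan2(p_y, p_x) ≈ 13.08°.

≈ 44°S, 13°E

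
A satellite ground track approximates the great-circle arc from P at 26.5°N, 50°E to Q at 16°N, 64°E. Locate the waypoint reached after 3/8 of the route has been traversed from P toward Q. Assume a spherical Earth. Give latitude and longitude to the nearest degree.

≈ 23°N, 55°E

Write both endpoints as unit vectors p₁, p₂ with components (cos φ cos λ, cos φ sin λ, sin φ).
The central angle between the endpoints is δ = arccos(p₁·p₂) ≈ 0.292 rad (16.7°).
Interpolate at f = 3/8 with slerp weights a = sin((1−f)δ)/sin δ ≈ 0.630, b = sin(fδ)/sin δ ≈ 0.380.
p = a·p₁ + b·p₂ ≈ (0.523, 0.760, 0.386); φ = arcsin(p_z) ≈ 22.70°, λ = atan2(p_y, p_x) ≈ 55.49°.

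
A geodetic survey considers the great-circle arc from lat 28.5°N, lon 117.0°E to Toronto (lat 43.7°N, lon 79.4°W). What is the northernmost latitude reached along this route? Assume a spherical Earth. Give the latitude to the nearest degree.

≈ 79°N

The great circle lies in the plane with unit normal n̂ = (p₁ × p₂)/|p₁ × p₂|.
Here n̂_z ≈ +0.187; the vertex latitude is φ_max = arccos|n̂_z| ≈ 79.2°.
Check via Clairaut: cos φ_max = |cos φ₁| · sin C = cos(28.5°)·sin(12.3°) ≈ 0.187, again giving ≈ 79.2°.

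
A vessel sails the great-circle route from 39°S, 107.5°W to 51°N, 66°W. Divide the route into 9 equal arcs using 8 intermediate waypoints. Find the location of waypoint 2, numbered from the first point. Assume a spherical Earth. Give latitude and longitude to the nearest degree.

Write both endpoints as unit vectors p₁, p₂ with components (cos φ cos λ, cos φ sin λ, sin φ).
The central angle between the endpoints is δ = arccos(p₁·p₂) ≈ 1.694 rad (97.1°).
Interpolate at f = 2/9 with slerp weights a = sin((1−f)δ)/sin δ ≈ 0.975, b = sin(fδ)/sin δ ≈ 0.370.
p = a·p₁ + b·p₂ ≈ (-0.133, -0.936, -0.326); φ = arcsin(p_z) ≈ -19.03°, λ = atan2(p_y, p_x) ≈ -98.10°.

≈ 19°S, 98°W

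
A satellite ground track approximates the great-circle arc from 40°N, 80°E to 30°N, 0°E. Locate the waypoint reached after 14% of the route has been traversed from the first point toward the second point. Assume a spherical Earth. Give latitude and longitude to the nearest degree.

Write both endpoints as unit vectors p₁, p₂ with components (cos φ cos λ, cos φ sin λ, sin φ).
The central angle between the endpoints is δ = arccos(p₁·p₂) ≈ 1.119 rad (64.1°).
Interpolate at f = 0.14 with slerp weights a = sin((1−f)δ)/sin δ ≈ 0.912, b = sin(fδ)/sin δ ≈ 0.173.
p = a·p₁ + b·p₂ ≈ (0.272, 0.688, 0.673); φ = arcsin(p_z) ≈ 42.30°, λ = atan2(p_y, p_x) ≈ 68.47°.

≈ 42°N, 68°E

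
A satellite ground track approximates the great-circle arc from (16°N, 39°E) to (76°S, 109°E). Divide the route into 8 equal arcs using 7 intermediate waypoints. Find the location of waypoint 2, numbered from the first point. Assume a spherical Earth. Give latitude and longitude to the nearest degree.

Write both endpoints as unit vectors p₁, p₂ with components (cos φ cos λ, cos φ sin λ, sin φ).
The central angle between the endpoints is δ = arccos(p₁·p₂) ≈ 1.760 rad (100.8°).
Interpolate at f = 2/8 with slerp weights a = sin((1−f)δ)/sin δ ≈ 0.986, b = sin(fδ)/sin δ ≈ 0.434.
p = a·p₁ + b·p₂ ≈ (0.703, 0.696, -0.149); φ = arcsin(p_z) ≈ -8.56°, λ = atan2(p_y, p_x) ≈ 44.72°.

≈ (9°S, 45°E)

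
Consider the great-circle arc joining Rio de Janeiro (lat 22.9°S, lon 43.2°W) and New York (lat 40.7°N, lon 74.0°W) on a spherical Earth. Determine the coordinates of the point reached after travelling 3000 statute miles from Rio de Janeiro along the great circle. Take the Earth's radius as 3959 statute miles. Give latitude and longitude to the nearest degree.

Write both endpoints as unit vectors p₁, p₂ with components (cos φ cos λ, cos φ sin λ, sin φ).
The central angle between the endpoints is δ = arccos(p₁·p₂) ≈ 1.217 rad (69.7°). The total great-circle distance is δ·R ≈ 1.217 × 3959 ≈ 4819 mi, so the target fraction is f = 3000/4819 ≈ 0.622.
Interpolate at f ≈ 0.622 with slerp weights a = sin((1−f)δ)/sin δ ≈ 0.473, b = sin(fδ)/sin δ ≈ 0.733.
p = a·p₁ + b·p₂ ≈ (0.471, -0.832, 0.294); φ = arcsin(p_z) ≈ 17.08°, λ = atan2(p_y, p_x) ≈ -60.51°.

≈ lat 17°N, lon 61°W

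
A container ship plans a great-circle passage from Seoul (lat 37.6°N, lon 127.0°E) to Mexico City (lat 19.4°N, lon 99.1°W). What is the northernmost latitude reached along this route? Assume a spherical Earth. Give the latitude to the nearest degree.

The great circle lies in the plane with unit normal n̂ = (p₁ × p₂)/|p₁ × p₂|.
Here n̂_z ≈ +0.567; the vertex latitude is φ_max = arccos|n̂_z| ≈ 55.4°.
Check via Clairaut: cos φ_max = |cos φ₁| · sin C = cos(37.6°)·sin(45.7°) ≈ 0.567, again giving ≈ 55.4°.

≈ 55°N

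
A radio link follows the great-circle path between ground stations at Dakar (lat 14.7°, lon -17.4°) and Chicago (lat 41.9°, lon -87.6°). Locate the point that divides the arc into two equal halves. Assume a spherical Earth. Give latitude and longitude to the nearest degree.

≈ lat 33°, lon -47°

Write both endpoints as unit vectors p₁, p₂ with components (cos φ cos λ, cos φ sin λ, sin φ).
The central angle between the endpoints is δ = arccos(p₁·p₂) ≈ 1.145 rad (65.6°).
Interpolate at f = 1/2 with slerp weights a = sin((1−f)δ)/sin δ ≈ 0.595, b = sin(fδ)/sin δ ≈ 0.595.
p = a·p₁ + b·p₂ ≈ (0.568, -0.614, 0.548); φ = arcsin(p_z) ≈ 33.24°, λ = atan2(p_y, p_x) ≈ -47.27°.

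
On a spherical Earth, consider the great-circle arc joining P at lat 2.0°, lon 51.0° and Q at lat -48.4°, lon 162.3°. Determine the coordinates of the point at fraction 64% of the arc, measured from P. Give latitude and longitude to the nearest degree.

Convert each endpoint to a unit vector on the sphere (x = cos φ cos λ, y = cos φ sin λ, z = sin φ).
The central angle between the endpoints is δ = arccos(p₁·p₂) ≈ 1.841 rad (105.5°).
Interpolate at f = 0.64 with slerp weights a = sin((1−f)δ)/sin δ ≈ 0.639, b = sin(fδ)/sin δ ≈ 0.959.
p = a·p₁ + b·p₂ ≈ (-0.205, 0.689, -0.695); φ = arcsin(p_z) ≈ -44.01°, λ = atan2(p_y, p_x) ≈ 106.55°.

≈ lat -44°, lon 107°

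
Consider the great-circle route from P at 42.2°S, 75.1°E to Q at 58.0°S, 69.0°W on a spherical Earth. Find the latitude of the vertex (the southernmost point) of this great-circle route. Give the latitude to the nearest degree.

The great circle lies in the plane with unit normal n̂ = (p₁ × p₂)/|p₁ × p₂|.
Here n̂_z ≈ -0.238; the vertex latitude is φ_max = arccos|n̂_z| ≈ 76.2°.
Check via Clairaut: cos φ_max = |cos φ₁| · sin C = cos(42.2°)·sin(161.3°) ≈ 0.238, again giving ≈ 76.2°.

≈ 76°S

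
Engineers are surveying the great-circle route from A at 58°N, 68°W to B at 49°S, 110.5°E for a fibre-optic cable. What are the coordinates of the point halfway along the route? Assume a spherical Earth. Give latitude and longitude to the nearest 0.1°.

≈ 36.3°N, 104.2°E

Convert each endpoint to a unit vector on the sphere (x = cos φ cos λ, y = cos φ sin λ, z = sin φ).
The central angle between the endpoints is δ = arccos(p₁·p₂) ≈ 2.984 rad (171.0°).
Interpolate at f = 1/2 with slerp weights a = sin((1−f)δ)/sin δ ≈ 6.342, b = sin(fδ)/sin δ ≈ 6.342.
p = a·p₁ + b·p₂ ≈ (-0.198, 0.781, 0.592); φ = arcsin(p_z) ≈ 36.30°, λ = atan2(p_y, p_x) ≈ 104.23°.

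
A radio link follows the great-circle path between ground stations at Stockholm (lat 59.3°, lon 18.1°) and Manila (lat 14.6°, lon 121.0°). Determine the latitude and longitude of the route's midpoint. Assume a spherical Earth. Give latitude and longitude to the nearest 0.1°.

Convert each endpoint to a unit vector on the sphere (x = cos φ cos λ, y = cos φ sin λ, z = sin φ).
The central angle between the endpoints is δ = arccos(p₁·p₂) ≈ 1.464 rad (83.9°).
Interpolate at f = 1/2 with slerp weights a = sin((1−f)δ)/sin δ ≈ 0.672, b = sin(fδ)/sin δ ≈ 0.672.
p = a·p₁ + b·p₂ ≈ (-0.009, 0.664, 0.747); φ = arcsin(p_z) ≈ 48.37°, λ = atan2(p_y, p_x) ≈ 90.76°.

≈ lat 48.4°, lon 90.8°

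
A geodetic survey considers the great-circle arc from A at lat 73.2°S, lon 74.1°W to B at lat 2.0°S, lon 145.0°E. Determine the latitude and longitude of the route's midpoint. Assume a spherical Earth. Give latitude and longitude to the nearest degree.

From cos δ = sin φ₁ sin φ₂ + cos φ₁ cos φ₂ cos Δλ, the central angle is δ ≈ 1.763 rad (101.0°).
Interpolate at f = 1/2 with slerp weights a = sin((1−f)δ)/sin δ ≈ 0.786, b = sin(fδ)/sin δ ≈ 0.786.
p = a·p₁ + b·p₂ ≈ (-0.581, 0.232, -0.780); φ = arcsin(p_z) ≈ -51.25°, λ = atan2(p_y, p_x) ≈ 158.23°.

≈ lat 51°S, lon 158°E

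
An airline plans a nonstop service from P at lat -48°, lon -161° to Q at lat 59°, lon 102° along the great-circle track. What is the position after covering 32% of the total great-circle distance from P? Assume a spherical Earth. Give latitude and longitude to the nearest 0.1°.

≈ lat -12.9°, lon 170.1°

From cos δ = sin φ₁ sin φ₂ + cos φ₁ cos φ₂ cos Δλ, the central angle is δ ≈ 2.317 rad (132.8°).
Interpolate at f = 0.32 with slerp weights a = sin((1−f)δ)/sin δ ≈ 1.362, b = sin(fδ)/sin δ ≈ 0.920.
p = a·p₁ + b·p₂ ≈ (-0.960, 0.167, -0.224); φ = arcsin(p_z) ≈ -12.92°, λ = atan2(p_y, p_x) ≈ 170.15°.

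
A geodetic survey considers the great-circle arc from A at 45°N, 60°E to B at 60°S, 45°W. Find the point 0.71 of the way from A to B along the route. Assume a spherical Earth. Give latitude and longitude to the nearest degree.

From cos δ = sin φ₁ sin φ₂ + cos φ₁ cos φ₂ cos Δλ, the central angle is δ ≈ 2.352 rad (134.7°).
Interpolate at f = 0.71 with slerp weights a = sin((1−f)δ)/sin δ ≈ 0.887, b = sin(fδ)/sin δ ≈ 1.401.
p = a·p₁ + b·p₂ ≈ (0.809, 0.048, -0.586); φ = arcsin(p_z) ≈ -35.86°, λ = atan2(p_y, p_x) ≈ 3.40°.

≈ 36°S, 3°E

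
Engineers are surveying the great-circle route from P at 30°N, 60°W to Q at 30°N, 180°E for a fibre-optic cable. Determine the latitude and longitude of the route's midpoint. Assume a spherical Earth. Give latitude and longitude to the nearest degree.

Write both endpoints as unit vectors p₁, p₂ with components (cos φ cos λ, cos φ sin λ, sin φ).
The central angle between the endpoints is δ = arccos(p₁·p₂) ≈ 1.696 rad (97.2°).
Interpolate at f = 1/2 with slerp weights a = sin((1−f)δ)/sin δ ≈ 0.756, b = sin(fδ)/sin δ ≈ 0.756.
p = a·p₁ + b·p₂ ≈ (-0.327, -0.567, 0.756); φ = arcsin(p_z) ≈ 49.11°, λ = atan2(p_y, p_x) ≈ -120.00°.

≈ 49°N, 120°W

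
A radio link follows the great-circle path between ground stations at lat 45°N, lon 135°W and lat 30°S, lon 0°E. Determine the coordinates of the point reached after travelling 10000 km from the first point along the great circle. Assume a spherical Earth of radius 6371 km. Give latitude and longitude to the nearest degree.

Convert each endpoint to a unit vector on the sphere (x = cos φ cos λ, y = cos φ sin λ, z = sin φ).
The central angle between the endpoints is δ = arccos(p₁·p₂) ≈ 2.476 rad (141.9°). The total great-circle distance is δ·R ≈ 2.476 × 6371 ≈ 15775 km, so the target fraction is f = 10000/15775 ≈ 0.634.
Interpolate at f ≈ 0.634 with slerp weights a = sin((1−f)δ)/sin δ ≈ 1.275, b = sin(fδ)/sin δ ≈ 1.619.
p = a·p₁ + b·p₂ ≈ (0.765, -0.637, 0.092); φ = arcsin(p_z) ≈ 5.27°, λ = atan2(p_y, p_x) ≈ -39.81°.

≈ lat 5°N, lon 40°W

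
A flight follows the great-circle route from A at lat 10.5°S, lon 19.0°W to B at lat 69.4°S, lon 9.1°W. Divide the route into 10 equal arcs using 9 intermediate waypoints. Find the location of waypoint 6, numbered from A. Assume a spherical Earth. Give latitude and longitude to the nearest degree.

≈ lat 46°S, lon 16°W

Write both endpoints as unit vectors p₁, p₂ with components (cos φ cos λ, cos φ sin λ, sin φ).
The central angle between the endpoints is δ = arccos(p₁·p₂) ≈ 1.034 rad (59.2°).
Interpolate at f = 6/10 with slerp weights a = sin((1−f)δ)/sin δ ≈ 0.468, b = sin(fδ)/sin δ ≈ 0.677.
p = a·p₁ + b·p₂ ≈ (0.670, -0.187, -0.718); φ = arcsin(p_z) ≈ -45.93°, λ = atan2(p_y, p_x) ≈ -15.63°.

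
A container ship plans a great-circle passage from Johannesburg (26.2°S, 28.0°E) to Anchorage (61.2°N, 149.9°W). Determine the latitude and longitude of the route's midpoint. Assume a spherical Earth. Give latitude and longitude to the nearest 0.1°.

≈ 46.3°N, 25.6°E

Convert each endpoint to a unit vector on the sphere (x = cos φ cos λ, y = cos φ sin λ, z = sin φ).
The central angle between the endpoints is δ = arccos(p₁·p₂) ≈ 2.530 rad (145.0°).
Interpolate at f = 1/2 with slerp weights a = sin((1−f)δ)/sin δ ≈ 1.661, b = sin(fδ)/sin δ ≈ 1.661.
p = a·p₁ + b·p₂ ≈ (0.624, 0.298, 0.722); φ = arcsin(p_z) ≈ 46.25°, λ = atan2(p_y, p_x) ≈ 25.57°.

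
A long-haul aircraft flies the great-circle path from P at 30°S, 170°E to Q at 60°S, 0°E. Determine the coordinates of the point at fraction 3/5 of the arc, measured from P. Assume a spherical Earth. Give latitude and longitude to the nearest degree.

≈ 83°S, 138°E

Write both endpoints as unit vectors p₁, p₂ with components (cos φ cos λ, cos φ sin λ, sin φ).
The central angle between the endpoints is δ = arccos(p₁·p₂) ≈ 1.564 rad (89.6°).
Interpolate at f = 3/5 with slerp weights a = sin((1−f)δ)/sin δ ≈ 0.586, b = sin(fδ)/sin δ ≈ 0.807.
p = a·p₁ + b·p₂ ≈ (-0.096, 0.088, -0.991); φ = arcsin(p_z) ≈ -82.51°, λ = atan2(p_y, p_x) ≈ 137.51°.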